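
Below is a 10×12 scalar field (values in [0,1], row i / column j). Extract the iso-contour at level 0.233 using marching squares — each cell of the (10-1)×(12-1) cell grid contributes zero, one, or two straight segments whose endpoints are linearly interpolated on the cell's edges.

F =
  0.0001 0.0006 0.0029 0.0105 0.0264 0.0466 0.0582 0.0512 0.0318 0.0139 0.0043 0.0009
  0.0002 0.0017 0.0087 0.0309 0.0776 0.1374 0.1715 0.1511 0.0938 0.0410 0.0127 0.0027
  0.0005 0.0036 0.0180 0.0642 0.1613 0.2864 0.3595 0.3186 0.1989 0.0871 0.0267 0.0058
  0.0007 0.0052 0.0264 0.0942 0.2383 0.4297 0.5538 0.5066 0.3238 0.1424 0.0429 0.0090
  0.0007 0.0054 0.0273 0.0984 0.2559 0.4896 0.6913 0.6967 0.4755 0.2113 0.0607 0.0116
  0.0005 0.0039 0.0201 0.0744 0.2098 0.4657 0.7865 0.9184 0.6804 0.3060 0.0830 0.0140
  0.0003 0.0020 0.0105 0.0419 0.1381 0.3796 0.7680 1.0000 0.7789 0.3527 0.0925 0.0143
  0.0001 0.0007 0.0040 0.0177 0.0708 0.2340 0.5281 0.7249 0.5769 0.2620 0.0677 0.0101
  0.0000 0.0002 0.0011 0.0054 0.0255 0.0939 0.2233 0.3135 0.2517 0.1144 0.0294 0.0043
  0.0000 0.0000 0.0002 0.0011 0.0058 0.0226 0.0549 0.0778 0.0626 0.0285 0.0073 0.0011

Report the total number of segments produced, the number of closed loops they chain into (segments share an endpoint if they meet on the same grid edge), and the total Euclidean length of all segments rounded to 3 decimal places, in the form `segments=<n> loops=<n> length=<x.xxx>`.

cell (1,4): code 0100 → (1.642,5.000)–(2.000,4.573)
cell (1,5): code 1100 → (1.327,6.000)–(1.642,5.000)
cell (1,6): code 1100 → (1.489,7.000)–(1.327,6.000)
cell (1,7): code 1000 → (2.000,7.715)–(1.489,7.000)
cell (2,3): code 0100 → (2.931,4.000)–(3.000,3.963)
cell (2,4): code 1110 → (2.000,4.573)–(2.931,4.000)
cell (2,7): code 1101 → (2.273,8.000)–(2.000,7.715)
cell (2,8): code 1000 → (3.000,8.501)–(2.273,8.000)
cell (3,3): code 0110 → (3.000,3.963)–(4.000,3.855)
cell (3,8): code 1001 → (4.000,8.918)–(3.000,8.501)
cell (4,3): code 0010 → (4.000,3.855)–(4.497,4.000)
cell (4,4): code 0111 → (4.497,4.000)–(5.000,4.091)
cell (4,8): code 1101 → (4.229,9.000)–(4.000,8.918)
cell (4,9): code 1000 → (5.000,9.327)–(4.229,9.000)
cell (5,4): code 0110 → (5.000,4.091)–(6.000,4.393)
cell (5,9): code 1001 → (6.000,9.460)–(5.000,9.327)
cell (6,4): code 0110 → (6.000,4.393)–(7.000,4.994)
cell (6,9): code 1001 → (7.000,9.149)–(6.000,9.460)
cell (7,4): code 0010 → (7.000,4.994)–(7.007,5.000)
cell (7,5): code 0011 → (7.007,5.000)–(7.968,6.000)
cell (7,6): code 0111 → (7.968,6.000)–(8.000,6.108)
cell (7,8): code 1011 → (8.000,8.136)–(7.196,9.000)
cell (7,9): code 0001 → (7.196,9.000)–(7.000,9.149)
cell (8,6): code 0010 → (8.000,6.108)–(8.342,7.000)
cell (8,7): code 0011 → (8.342,7.000)–(8.099,8.000)
cell (8,8): code 0001 → (8.099,8.000)–(8.000,8.136)
total: 26 segments, chained into 1 closed loop(s), length Σ = 19.500789

segments=26 loops=1 length=19.501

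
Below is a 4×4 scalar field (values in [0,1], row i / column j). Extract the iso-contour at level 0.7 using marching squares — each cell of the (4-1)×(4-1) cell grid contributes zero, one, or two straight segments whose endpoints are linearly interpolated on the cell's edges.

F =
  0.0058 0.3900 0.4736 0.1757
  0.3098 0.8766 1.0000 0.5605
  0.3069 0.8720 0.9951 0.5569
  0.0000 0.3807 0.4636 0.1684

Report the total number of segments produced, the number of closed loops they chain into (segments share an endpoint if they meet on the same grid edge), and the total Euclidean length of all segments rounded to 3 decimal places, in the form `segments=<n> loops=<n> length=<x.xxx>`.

segments=8 loops=1 length=6.746

cell (0,0): code 0100 → (0.637,1.000)–(1.000,0.688)
cell (0,1): code 1100 → (0.430,2.000)–(0.637,1.000)
cell (0,2): code 1000 → (1.000,2.683)–(0.430,2.000)
cell (1,0): code 0110 → (1.000,0.688)–(2.000,0.696)
cell (1,2): code 1001 → (2.000,2.673)–(1.000,2.683)
cell (2,0): code 0010 → (2.000,0.696)–(2.350,1.000)
cell (2,1): code 0011 → (2.350,1.000)–(2.555,2.000)
cell (2,2): code 0001 → (2.555,2.000)–(2.000,2.673)
total: 8 segments, chained into 1 closed loop(s), length Σ = 6.746348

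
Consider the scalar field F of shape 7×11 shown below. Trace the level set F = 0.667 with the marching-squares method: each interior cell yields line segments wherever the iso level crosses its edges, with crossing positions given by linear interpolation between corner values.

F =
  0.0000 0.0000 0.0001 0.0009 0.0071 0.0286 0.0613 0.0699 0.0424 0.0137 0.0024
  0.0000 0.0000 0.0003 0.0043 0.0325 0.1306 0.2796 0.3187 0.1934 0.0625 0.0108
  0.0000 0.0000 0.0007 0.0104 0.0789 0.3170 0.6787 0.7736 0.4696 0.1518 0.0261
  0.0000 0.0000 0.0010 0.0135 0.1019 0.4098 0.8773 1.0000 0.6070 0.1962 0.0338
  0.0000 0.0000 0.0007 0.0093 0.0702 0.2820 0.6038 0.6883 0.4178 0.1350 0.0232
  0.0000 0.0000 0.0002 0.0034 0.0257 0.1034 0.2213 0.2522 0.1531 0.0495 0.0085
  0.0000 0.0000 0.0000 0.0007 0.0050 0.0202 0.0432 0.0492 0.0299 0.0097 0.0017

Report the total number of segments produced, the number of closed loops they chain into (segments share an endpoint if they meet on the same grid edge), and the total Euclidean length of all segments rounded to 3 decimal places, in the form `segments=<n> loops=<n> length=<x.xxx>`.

cell (1,5): code 0100 → (1.971,6.000)–(2.000,5.968)
cell (1,6): code 1100 → (1.766,7.000)–(1.971,6.000)
cell (1,7): code 1000 → (2.000,7.351)–(1.766,7.000)
cell (2,5): code 0110 → (2.000,5.968)–(3.000,5.550)
cell (2,7): code 1001 → (3.000,7.847)–(2.000,7.351)
cell (3,5): code 0010 → (3.000,5.550)–(3.769,6.000)
cell (3,6): code 0111 → (3.769,6.000)–(4.000,6.748)
cell (3,7): code 1001 → (4.000,7.079)–(3.000,7.847)
cell (4,6): code 0010 → (4.000,6.748)–(4.049,7.000)
cell (4,7): code 0001 → (4.049,7.000)–(4.000,7.079)
total: 10 segments, chained into 1 closed loop(s), length Σ = 6.970719

segments=10 loops=1 length=6.971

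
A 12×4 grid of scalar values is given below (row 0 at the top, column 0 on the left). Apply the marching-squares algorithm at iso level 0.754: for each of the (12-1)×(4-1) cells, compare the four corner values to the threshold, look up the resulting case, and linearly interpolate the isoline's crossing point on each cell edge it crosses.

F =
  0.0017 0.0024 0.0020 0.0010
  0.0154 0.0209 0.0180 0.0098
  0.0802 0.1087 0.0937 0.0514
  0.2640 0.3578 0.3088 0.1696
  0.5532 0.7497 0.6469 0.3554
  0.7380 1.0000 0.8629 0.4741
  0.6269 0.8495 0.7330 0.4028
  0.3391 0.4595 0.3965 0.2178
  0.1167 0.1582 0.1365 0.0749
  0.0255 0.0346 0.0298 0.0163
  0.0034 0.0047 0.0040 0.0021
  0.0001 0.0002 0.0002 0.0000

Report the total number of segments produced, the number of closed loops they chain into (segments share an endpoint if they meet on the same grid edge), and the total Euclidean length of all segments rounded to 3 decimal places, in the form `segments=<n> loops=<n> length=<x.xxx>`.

segments=8 loops=1 length=6.643

cell (4,0): code 0100 → (4.017,1.000)–(5.000,0.061)
cell (4,1): code 1100 → (4.496,2.000)–(4.017,1.000)
cell (4,2): code 1000 → (5.000,2.280)–(4.496,2.000)
cell (5,0): code 0110 → (5.000,0.061)–(6.000,0.571)
cell (5,1): code 1011 → (6.000,1.820)–(5.838,2.000)
cell (5,2): code 0001 → (5.838,2.000)–(5.000,2.280)
cell (6,0): code 0010 → (6.000,0.571)–(6.245,1.000)
cell (6,1): code 0001 → (6.245,1.000)–(6.000,1.820)
total: 8 segments, chained into 1 closed loop(s), length Σ = 6.642678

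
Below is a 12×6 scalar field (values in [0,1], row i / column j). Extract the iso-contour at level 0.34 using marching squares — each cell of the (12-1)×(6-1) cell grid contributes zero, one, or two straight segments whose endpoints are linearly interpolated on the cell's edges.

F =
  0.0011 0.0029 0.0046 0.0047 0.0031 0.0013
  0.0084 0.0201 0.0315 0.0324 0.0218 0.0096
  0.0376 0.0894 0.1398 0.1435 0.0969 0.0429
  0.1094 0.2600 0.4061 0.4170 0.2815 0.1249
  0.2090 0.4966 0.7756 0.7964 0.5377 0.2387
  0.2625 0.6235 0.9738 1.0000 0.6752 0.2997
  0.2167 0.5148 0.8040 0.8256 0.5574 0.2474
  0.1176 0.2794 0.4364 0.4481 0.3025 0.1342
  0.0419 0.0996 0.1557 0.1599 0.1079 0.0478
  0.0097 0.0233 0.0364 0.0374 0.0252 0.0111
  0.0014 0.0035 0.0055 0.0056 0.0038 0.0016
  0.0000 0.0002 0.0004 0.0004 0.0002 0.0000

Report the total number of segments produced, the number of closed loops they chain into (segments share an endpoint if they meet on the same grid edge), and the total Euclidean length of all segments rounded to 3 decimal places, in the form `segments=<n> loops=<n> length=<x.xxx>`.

cell (2,1): code 0100 → (2.752,2.000)–(3.000,1.548)
cell (2,2): code 1100 → (2.718,3.000)–(2.752,2.000)
cell (2,3): code 1000 → (3.000,3.568)–(2.718,3.000)
cell (3,0): code 0100 → (3.338,1.000)–(4.000,0.455)
cell (3,1): code 1110 → (3.000,1.548)–(3.338,1.000)
cell (3,3): code 1101 → (3.228,4.000)–(3.000,3.568)
cell (3,4): code 1000 → (4.000,4.661)–(3.228,4.000)
cell (4,0): code 0110 → (4.000,0.455)–(5.000,0.215)
cell (4,4): code 1001 → (5.000,4.893)–(4.000,4.661)
cell (5,0): code 0110 → (5.000,0.215)–(6.000,0.414)
cell (5,4): code 1001 → (6.000,4.701)–(5.000,4.893)
cell (6,0): code 0010 → (6.000,0.414)–(6.743,1.000)
cell (6,1): code 0111 → (6.743,1.000)–(7.000,1.386)
cell (6,3): code 1011 → (7.000,3.742)–(6.853,4.000)
cell (6,4): code 0001 → (6.853,4.000)–(6.000,4.701)
cell (7,1): code 0010 → (7.000,1.386)–(7.343,2.000)
cell (7,2): code 0011 → (7.343,2.000)–(7.375,3.000)
cell (7,3): code 0001 → (7.375,3.000)–(7.000,3.742)
total: 18 segments, chained into 1 closed loop(s), length Σ = 14.595545

segments=18 loops=1 length=14.596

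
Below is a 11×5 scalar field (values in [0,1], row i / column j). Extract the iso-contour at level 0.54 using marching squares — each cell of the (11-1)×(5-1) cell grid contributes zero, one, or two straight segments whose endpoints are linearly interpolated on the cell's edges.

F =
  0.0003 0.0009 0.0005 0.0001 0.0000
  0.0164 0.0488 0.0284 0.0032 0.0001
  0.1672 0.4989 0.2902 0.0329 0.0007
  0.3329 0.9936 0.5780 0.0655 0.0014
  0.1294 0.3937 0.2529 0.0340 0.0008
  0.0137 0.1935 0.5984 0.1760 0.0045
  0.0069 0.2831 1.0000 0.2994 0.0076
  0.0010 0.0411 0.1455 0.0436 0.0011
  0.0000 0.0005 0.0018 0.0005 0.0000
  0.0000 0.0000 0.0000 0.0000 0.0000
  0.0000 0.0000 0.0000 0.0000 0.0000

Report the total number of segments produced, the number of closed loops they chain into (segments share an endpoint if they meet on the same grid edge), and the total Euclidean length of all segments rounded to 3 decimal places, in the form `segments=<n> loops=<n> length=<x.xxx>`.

cell (2,0): code 0100 → (2.083,1.000)–(3.000,0.313)
cell (2,1): code 1100 → (2.868,2.000)–(2.083,1.000)
cell (2,2): code 1000 → (3.000,2.074)–(2.868,2.000)
cell (3,0): code 0010 → (3.000,0.313)–(3.756,1.000)
cell (3,1): code 0011 → (3.756,1.000)–(3.117,2.000)
cell (3,2): code 0001 → (3.117,2.000)–(3.000,2.074)
cell (4,1): code 0100 → (4.831,2.000)–(5.000,1.856)
cell (4,2): code 1000 → (5.000,2.138)–(4.831,2.000)
cell (5,1): code 0110 → (5.000,1.856)–(6.000,1.358)
cell (5,2): code 1001 → (6.000,2.657)–(5.000,2.138)
cell (6,1): code 0010 → (6.000,1.358)–(6.538,2.000)
cell (6,2): code 0001 → (6.538,2.000)–(6.000,2.657)
total: 12 segments, chained into 2 closed loop(s), length Σ = 9.285136

segments=12 loops=2 length=9.285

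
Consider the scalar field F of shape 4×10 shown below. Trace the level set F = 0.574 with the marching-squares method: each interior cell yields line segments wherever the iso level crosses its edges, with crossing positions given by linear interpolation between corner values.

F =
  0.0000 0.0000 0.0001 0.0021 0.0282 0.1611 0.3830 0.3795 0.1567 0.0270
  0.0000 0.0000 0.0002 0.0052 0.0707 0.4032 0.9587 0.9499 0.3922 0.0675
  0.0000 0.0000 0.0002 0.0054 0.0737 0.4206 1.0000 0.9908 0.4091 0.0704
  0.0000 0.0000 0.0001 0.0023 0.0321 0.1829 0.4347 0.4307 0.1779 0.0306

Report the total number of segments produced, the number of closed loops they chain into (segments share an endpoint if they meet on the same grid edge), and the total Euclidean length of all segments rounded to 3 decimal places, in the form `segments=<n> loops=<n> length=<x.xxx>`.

segments=8 loops=1 length=7.993

cell (0,5): code 0100 → (0.332,6.000)–(1.000,5.307)
cell (0,6): code 1100 → (0.341,7.000)–(0.332,6.000)
cell (0,7): code 1000 → (1.000,7.674)–(0.341,7.000)
cell (1,5): code 0110 → (1.000,5.307)–(2.000,5.265)
cell (1,7): code 1001 → (2.000,7.717)–(1.000,7.674)
cell (2,5): code 0010 → (2.000,5.265)–(2.754,6.000)
cell (2,6): code 0011 → (2.754,6.000)–(2.744,7.000)
cell (2,7): code 0001 → (2.744,7.000)–(2.000,7.717)
total: 8 segments, chained into 1 closed loop(s), length Σ = 7.992786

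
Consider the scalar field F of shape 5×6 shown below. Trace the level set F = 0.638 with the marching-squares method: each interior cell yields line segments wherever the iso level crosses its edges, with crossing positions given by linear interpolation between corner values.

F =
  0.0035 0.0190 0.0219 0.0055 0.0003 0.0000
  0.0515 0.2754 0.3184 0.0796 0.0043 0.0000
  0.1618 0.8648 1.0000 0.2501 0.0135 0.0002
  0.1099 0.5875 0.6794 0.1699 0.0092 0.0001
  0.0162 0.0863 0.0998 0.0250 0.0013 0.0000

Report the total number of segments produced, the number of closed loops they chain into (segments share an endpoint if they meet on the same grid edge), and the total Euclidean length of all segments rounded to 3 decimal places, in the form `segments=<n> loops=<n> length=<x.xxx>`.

cell (1,0): code 0100 → (1.615,1.000)–(2.000,0.677)
cell (1,1): code 1100 → (1.469,2.000)–(1.615,1.000)
cell (1,2): code 1000 → (2.000,2.483)–(1.469,2.000)
cell (2,0): code 0010 → (2.000,0.677)–(2.818,1.000)
cell (2,1): code 0111 → (2.818,1.000)–(3.000,1.550)
cell (2,2): code 1001 → (3.000,2.081)–(2.000,2.483)
cell (3,1): code 0010 → (3.000,1.550)–(3.071,2.000)
cell (3,2): code 0001 → (3.071,2.000)–(3.000,2.081)
total: 8 segments, chained into 1 closed loop(s), length Σ = 5.330502

segments=8 loops=1 length=5.331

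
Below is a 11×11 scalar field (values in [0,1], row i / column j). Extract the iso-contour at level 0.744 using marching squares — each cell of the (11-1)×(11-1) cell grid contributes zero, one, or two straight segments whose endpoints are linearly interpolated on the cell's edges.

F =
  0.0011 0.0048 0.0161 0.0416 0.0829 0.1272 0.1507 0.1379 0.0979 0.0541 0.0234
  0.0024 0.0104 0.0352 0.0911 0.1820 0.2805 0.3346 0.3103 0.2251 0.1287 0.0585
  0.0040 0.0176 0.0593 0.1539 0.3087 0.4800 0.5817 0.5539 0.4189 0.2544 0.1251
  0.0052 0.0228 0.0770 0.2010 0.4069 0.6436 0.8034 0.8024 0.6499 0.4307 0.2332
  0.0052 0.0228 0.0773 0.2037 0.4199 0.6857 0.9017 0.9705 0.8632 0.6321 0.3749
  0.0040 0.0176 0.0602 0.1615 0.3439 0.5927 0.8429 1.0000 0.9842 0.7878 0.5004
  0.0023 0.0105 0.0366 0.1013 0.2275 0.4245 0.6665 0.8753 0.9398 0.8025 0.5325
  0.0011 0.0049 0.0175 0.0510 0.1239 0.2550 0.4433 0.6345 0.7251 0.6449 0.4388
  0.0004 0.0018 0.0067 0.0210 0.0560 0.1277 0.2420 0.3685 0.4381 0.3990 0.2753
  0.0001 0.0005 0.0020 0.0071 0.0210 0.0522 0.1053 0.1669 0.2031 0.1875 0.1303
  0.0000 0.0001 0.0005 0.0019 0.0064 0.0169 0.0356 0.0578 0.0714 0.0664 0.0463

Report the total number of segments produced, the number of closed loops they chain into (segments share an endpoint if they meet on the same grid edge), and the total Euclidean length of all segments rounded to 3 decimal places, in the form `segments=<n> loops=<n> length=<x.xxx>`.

cell (2,5): code 0100 → (2.732,6.000)–(3.000,5.628)
cell (2,6): code 1100 → (2.765,7.000)–(2.732,6.000)
cell (2,7): code 1000 → (3.000,7.383)–(2.765,7.000)
cell (3,5): code 0110 → (3.000,5.628)–(4.000,5.270)
cell (3,7): code 1101 → (3.441,8.000)–(3.000,7.383)
cell (3,8): code 1000 → (4.000,8.516)–(3.441,8.000)
cell (4,5): code 0110 → (4.000,5.270)–(5.000,5.605)
cell (4,8): code 1101 → (4.719,9.000)–(4.000,8.516)
cell (4,9): code 1000 → (5.000,9.152)–(4.719,9.000)
cell (5,5): code 0010 → (5.000,5.605)–(5.561,6.000)
cell (5,6): code 0111 → (5.561,6.000)–(6.000,6.371)
cell (5,9): code 1001 → (6.000,9.217)–(5.000,9.152)
cell (6,6): code 0010 → (6.000,6.371)–(6.545,7.000)
cell (6,7): code 0011 → (6.545,7.000)–(6.912,8.000)
cell (6,8): code 0011 → (6.912,8.000)–(6.371,9.000)
cell (6,9): code 0001 → (6.371,9.000)–(6.000,9.217)
total: 16 segments, chained into 1 closed loop(s), length Σ = 12.457733

segments=16 loops=1 length=12.458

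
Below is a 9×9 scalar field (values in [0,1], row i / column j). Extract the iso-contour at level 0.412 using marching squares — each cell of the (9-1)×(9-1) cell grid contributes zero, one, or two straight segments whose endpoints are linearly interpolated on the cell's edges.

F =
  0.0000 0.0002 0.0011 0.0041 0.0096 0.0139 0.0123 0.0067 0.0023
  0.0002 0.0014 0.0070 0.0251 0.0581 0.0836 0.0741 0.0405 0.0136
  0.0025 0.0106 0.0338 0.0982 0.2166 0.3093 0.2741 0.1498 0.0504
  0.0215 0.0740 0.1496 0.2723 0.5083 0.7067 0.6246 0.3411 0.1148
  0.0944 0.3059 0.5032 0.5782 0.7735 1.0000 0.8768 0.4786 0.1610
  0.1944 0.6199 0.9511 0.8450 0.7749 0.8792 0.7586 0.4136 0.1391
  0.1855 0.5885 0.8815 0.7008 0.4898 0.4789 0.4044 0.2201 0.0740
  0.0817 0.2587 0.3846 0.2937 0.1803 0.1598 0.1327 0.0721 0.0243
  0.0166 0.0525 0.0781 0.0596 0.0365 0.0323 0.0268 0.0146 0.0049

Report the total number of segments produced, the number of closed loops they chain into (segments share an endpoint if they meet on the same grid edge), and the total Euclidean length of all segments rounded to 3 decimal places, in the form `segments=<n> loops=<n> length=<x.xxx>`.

cell (2,3): code 0100 → (2.670,4.000)–(3.000,3.592)
cell (2,4): code 1100 → (2.258,5.000)–(2.670,4.000)
cell (2,5): code 1100 → (2.393,6.000)–(2.258,5.000)
cell (2,6): code 1000 → (3.000,6.750)–(2.393,6.000)
cell (3,1): code 0100 → (3.742,2.000)–(4.000,1.538)
cell (3,2): code 1100 → (3.457,3.000)–(3.742,2.000)
cell (3,3): code 1110 → (3.000,3.592)–(3.457,3.000)
cell (3,6): code 1101 → (3.516,7.000)–(3.000,6.750)
cell (3,7): code 1000 → (4.000,7.210)–(3.516,7.000)
cell (4,0): code 0100 → (4.338,1.000)–(5.000,0.511)
cell (4,1): code 1110 → (4.000,1.538)–(4.338,1.000)
cell (4,7): code 1001 → (5.000,7.006)–(4.000,7.210)
cell (5,0): code 0110 → (5.000,0.511)–(6.000,0.562)
cell (5,5): code 1011 → (6.000,5.898)–(5.979,6.000)
cell (5,6): code 0011 → (5.979,6.000)–(5.008,7.000)
cell (5,7): code 0001 → (5.008,7.000)–(5.000,7.006)
cell (6,0): code 0010 → (6.000,0.562)–(6.535,1.000)
cell (6,1): code 0011 → (6.535,1.000)–(6.945,2.000)
cell (6,2): code 0011 → (6.945,2.000)–(6.709,3.000)
cell (6,3): code 0011 → (6.709,3.000)–(6.251,4.000)
cell (6,4): code 0011 → (6.251,4.000)–(6.210,5.000)
cell (6,5): code 0001 → (6.210,5.000)–(6.000,5.898)
total: 22 segments, chained into 1 closed loop(s), length Σ = 17.807582

segments=22 loops=1 length=17.808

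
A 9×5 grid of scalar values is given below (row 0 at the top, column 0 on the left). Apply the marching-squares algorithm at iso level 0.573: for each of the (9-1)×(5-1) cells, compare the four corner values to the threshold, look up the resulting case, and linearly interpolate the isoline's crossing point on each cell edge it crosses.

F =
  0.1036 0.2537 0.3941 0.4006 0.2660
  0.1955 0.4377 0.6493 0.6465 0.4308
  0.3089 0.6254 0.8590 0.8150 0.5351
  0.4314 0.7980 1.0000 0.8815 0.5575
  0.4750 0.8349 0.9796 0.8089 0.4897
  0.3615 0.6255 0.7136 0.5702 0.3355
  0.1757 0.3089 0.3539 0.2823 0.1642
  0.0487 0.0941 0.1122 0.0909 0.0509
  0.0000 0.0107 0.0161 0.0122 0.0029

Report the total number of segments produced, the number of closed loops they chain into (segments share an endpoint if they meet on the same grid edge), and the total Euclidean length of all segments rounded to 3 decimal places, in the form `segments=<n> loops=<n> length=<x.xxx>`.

segments=16 loops=1 length=13.195

cell (0,1): code 0100 → (0.701,2.000)–(1.000,1.639)
cell (0,2): code 1100 → (0.701,3.000)–(0.701,2.000)
cell (0,3): code 1000 → (1.000,3.341)–(0.701,3.000)
cell (1,0): code 0100 → (1.721,1.000)–(2.000,0.834)
cell (1,1): code 1110 → (1.000,1.639)–(1.721,1.000)
cell (1,3): code 1001 → (2.000,3.865)–(1.000,3.341)
cell (2,0): code 0110 → (2.000,0.834)–(3.000,0.386)
cell (2,3): code 1001 → (3.000,3.952)–(2.000,3.865)
cell (3,0): code 0110 → (3.000,0.386)–(4.000,0.272)
cell (3,3): code 1001 → (4.000,3.739)–(3.000,3.952)
cell (4,0): code 0110 → (4.000,0.272)–(5.000,0.801)
cell (4,2): code 1011 → (5.000,2.980)–(4.988,3.000)
cell (4,3): code 0001 → (4.988,3.000)–(4.000,3.739)
cell (5,0): code 0010 → (5.000,0.801)–(5.166,1.000)
cell (5,1): code 0011 → (5.166,1.000)–(5.391,2.000)
cell (5,2): code 0001 → (5.391,2.000)–(5.000,2.980)
total: 16 segments, chained into 1 closed loop(s), length Σ = 13.194814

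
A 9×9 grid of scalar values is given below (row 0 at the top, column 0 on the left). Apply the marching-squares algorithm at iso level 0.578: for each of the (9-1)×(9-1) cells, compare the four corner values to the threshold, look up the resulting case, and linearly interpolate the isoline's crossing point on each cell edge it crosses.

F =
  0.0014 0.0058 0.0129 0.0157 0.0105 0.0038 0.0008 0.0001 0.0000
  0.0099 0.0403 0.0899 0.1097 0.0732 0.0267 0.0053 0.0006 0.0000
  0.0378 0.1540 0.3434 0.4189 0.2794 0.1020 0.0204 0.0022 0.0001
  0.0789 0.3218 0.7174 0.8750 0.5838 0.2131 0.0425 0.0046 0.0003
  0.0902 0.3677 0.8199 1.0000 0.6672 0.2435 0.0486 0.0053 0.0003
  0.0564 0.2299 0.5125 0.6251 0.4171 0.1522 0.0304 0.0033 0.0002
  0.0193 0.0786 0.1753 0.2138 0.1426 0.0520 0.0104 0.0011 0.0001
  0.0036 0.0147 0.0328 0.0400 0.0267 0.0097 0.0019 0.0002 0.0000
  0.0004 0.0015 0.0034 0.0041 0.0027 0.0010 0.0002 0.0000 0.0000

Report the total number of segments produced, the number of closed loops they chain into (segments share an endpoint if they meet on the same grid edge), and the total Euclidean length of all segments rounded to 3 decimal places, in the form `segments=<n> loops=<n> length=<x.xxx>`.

cell (2,1): code 0100 → (2.627,2.000)–(3.000,1.648)
cell (2,2): code 1100 → (2.349,3.000)–(2.627,2.000)
cell (2,3): code 1100 → (2.981,4.000)–(2.349,3.000)
cell (2,4): code 1000 → (3.000,4.016)–(2.981,4.000)
cell (3,1): code 0110 → (3.000,1.648)–(4.000,1.465)
cell (3,4): code 1001 → (4.000,4.211)–(3.000,4.016)
cell (4,1): code 0010 → (4.000,1.465)–(4.787,2.000)
cell (4,2): code 0111 → (4.787,2.000)–(5.000,2.582)
cell (4,3): code 1011 → (5.000,3.226)–(4.357,4.000)
cell (4,4): code 0001 → (4.357,4.000)–(4.000,4.211)
cell (5,2): code 0010 → (5.000,2.582)–(5.115,3.000)
cell (5,3): code 0001 → (5.115,3.000)–(5.000,3.226)
total: 12 segments, chained into 1 closed loop(s), length Σ = 8.472749

segments=12 loops=1 length=8.473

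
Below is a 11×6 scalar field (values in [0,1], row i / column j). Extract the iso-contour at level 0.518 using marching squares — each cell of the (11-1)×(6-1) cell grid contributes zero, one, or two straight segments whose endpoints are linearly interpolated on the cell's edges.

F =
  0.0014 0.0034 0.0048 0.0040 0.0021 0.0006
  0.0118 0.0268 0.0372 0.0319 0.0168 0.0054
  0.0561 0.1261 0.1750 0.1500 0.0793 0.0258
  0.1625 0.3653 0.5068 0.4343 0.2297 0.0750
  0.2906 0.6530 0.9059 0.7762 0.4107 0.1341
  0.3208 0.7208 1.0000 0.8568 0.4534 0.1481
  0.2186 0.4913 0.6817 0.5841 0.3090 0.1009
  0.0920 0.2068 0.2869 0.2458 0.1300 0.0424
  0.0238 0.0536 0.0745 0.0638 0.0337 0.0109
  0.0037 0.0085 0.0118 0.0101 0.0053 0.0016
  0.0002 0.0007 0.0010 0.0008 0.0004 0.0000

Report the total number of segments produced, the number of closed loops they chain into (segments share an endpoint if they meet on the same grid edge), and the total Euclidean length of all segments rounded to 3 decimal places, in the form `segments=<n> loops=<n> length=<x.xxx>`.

cell (3,0): code 0100 → (3.531,1.000)–(4.000,0.627)
cell (3,1): code 1100 → (3.028,2.000)–(3.531,1.000)
cell (3,2): code 1100 → (3.245,3.000)–(3.028,2.000)
cell (3,3): code 1000 → (4.000,3.706)–(3.245,3.000)
cell (4,0): code 0110 → (4.000,0.627)–(5.000,0.493)
cell (4,3): code 1001 → (5.000,3.840)–(4.000,3.706)
cell (5,0): code 0010 → (5.000,0.493)–(5.884,1.000)
cell (5,1): code 0111 → (5.884,1.000)–(6.000,1.140)
cell (5,3): code 1001 → (6.000,3.240)–(5.000,3.840)
cell (6,1): code 0010 → (6.000,1.140)–(6.415,2.000)
cell (6,2): code 0011 → (6.415,2.000)–(6.195,3.000)
cell (6,3): code 0001 → (6.195,3.000)–(6.000,3.240)
total: 12 segments, chained into 1 closed loop(s), length Σ = 10.448490

segments=12 loops=1 length=10.448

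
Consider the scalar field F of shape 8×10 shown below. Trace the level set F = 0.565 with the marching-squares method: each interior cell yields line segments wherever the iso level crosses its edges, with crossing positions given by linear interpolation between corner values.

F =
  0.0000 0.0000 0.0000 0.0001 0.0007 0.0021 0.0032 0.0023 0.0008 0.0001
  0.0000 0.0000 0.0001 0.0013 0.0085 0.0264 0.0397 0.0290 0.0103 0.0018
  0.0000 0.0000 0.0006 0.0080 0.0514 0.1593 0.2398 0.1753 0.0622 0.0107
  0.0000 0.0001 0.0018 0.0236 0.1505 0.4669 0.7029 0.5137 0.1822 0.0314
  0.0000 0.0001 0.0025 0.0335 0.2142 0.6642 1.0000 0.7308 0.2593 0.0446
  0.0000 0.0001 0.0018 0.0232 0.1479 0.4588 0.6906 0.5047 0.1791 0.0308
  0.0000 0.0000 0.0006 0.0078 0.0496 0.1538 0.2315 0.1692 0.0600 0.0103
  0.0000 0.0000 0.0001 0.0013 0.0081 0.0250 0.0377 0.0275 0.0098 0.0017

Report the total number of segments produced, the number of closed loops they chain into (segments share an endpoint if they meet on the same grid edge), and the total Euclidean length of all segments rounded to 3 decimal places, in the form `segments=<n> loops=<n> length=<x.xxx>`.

cell (2,5): code 0100 → (2.702,6.000)–(3.000,5.416)
cell (2,6): code 1000 → (3.000,6.729)–(2.702,6.000)
cell (3,4): code 0100 → (3.497,5.000)–(4.000,4.780)
cell (3,5): code 1110 → (3.000,5.416)–(3.497,5.000)
cell (3,6): code 1101 → (3.236,7.000)–(3.000,6.729)
cell (3,7): code 1000 → (4.000,7.352)–(3.236,7.000)
cell (4,4): code 0010 → (4.000,4.780)–(4.483,5.000)
cell (4,5): code 0111 → (4.483,5.000)–(5.000,5.458)
cell (4,6): code 1011 → (5.000,6.676)–(4.733,7.000)
cell (4,7): code 0001 → (4.733,7.000)–(4.000,7.352)
cell (5,5): code 0010 → (5.000,5.458)–(5.274,6.000)
cell (5,6): code 0001 → (5.274,6.000)–(5.000,6.676)
total: 12 segments, chained into 1 closed loop(s), length Σ = 7.631480

segments=12 loops=1 length=7.631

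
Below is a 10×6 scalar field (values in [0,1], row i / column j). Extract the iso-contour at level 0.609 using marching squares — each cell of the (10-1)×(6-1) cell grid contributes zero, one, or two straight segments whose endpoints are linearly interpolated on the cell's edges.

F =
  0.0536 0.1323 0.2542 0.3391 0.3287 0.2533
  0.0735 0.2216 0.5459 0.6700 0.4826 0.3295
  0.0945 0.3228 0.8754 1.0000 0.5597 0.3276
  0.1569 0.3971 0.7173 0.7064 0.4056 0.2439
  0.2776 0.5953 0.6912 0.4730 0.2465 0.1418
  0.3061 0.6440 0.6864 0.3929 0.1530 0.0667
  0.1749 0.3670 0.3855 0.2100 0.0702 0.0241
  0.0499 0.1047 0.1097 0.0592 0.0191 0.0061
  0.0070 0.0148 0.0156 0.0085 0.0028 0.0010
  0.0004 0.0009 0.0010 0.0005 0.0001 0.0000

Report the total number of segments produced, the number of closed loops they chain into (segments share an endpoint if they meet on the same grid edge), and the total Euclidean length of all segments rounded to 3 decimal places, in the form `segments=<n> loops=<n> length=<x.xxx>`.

segments=16 loops=1 length=11.786

cell (0,2): code 0100 → (0.816,3.000)–(1.000,2.508)
cell (0,3): code 1000 → (1.000,3.326)–(0.816,3.000)
cell (1,1): code 0100 → (1.192,2.000)–(2.000,1.518)
cell (1,2): code 1110 → (1.000,2.508)–(1.192,2.000)
cell (1,3): code 1001 → (2.000,3.888)–(1.000,3.326)
cell (2,1): code 0110 → (2.000,1.518)–(3.000,1.662)
cell (2,3): code 1001 → (3.000,3.324)–(2.000,3.888)
cell (3,1): code 0110 → (3.000,1.662)–(4.000,1.143)
cell (3,2): code 1011 → (4.000,2.377)–(3.417,3.000)
cell (3,3): code 0001 → (3.417,3.000)–(3.000,3.324)
cell (4,0): code 0100 → (4.281,1.000)–(5.000,0.896)
cell (4,1): code 1110 → (4.000,1.143)–(4.281,1.000)
cell (4,2): code 1001 → (5.000,2.264)–(4.000,2.377)
cell (5,0): code 0010 → (5.000,0.896)–(5.126,1.000)
cell (5,1): code 0011 → (5.126,1.000)–(5.257,2.000)
cell (5,2): code 0001 → (5.257,2.000)–(5.000,2.264)
total: 16 segments, chained into 1 closed loop(s), length Σ = 11.785889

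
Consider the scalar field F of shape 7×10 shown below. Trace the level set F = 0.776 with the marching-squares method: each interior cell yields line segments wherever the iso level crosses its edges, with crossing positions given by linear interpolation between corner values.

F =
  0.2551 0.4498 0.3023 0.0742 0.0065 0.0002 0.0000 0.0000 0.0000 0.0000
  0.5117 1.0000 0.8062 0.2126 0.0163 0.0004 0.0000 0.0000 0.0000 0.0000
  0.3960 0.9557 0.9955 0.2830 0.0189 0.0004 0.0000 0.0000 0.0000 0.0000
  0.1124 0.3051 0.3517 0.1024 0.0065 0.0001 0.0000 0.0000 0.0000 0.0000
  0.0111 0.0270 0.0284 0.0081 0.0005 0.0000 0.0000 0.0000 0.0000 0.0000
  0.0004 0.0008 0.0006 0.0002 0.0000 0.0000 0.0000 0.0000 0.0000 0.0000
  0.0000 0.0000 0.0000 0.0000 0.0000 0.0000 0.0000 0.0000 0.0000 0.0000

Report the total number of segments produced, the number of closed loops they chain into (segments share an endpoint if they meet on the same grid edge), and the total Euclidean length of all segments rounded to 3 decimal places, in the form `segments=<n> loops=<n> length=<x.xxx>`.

cell (0,0): code 0100 → (0.593,1.000)–(1.000,0.541)
cell (0,1): code 1100 → (0.940,2.000)–(0.593,1.000)
cell (0,2): code 1000 → (1.000,2.051)–(0.940,2.000)
cell (1,0): code 0110 → (1.000,0.541)–(2.000,0.679)
cell (1,2): code 1001 → (2.000,2.308)–(1.000,2.051)
cell (2,0): code 0010 → (2.000,0.679)–(2.276,1.000)
cell (2,1): code 0011 → (2.276,1.000)–(2.341,2.000)
cell (2,2): code 0001 → (2.341,2.000)–(2.000,2.308)
total: 8 segments, chained into 1 closed loop(s), length Σ = 5.677618

segments=8 loops=1 length=5.678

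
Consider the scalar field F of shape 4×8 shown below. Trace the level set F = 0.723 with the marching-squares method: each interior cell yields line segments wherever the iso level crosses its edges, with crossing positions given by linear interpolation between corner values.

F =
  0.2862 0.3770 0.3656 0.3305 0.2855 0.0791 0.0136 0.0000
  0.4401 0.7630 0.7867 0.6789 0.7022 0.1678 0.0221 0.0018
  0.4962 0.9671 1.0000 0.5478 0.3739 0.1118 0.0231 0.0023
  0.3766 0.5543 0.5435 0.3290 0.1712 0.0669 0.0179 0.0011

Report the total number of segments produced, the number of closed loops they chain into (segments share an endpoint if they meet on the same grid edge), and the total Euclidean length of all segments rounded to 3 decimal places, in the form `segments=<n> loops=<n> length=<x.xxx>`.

cell (0,0): code 0100 → (0.896,1.000)–(1.000,0.876)
cell (0,1): code 1100 → (0.849,2.000)–(0.896,1.000)
cell (0,2): code 1000 → (1.000,2.591)–(0.849,2.000)
cell (1,0): code 0110 → (1.000,0.876)–(2.000,0.482)
cell (1,2): code 1001 → (2.000,2.613)–(1.000,2.591)
cell (2,0): code 0010 → (2.000,0.482)–(2.591,1.000)
cell (2,1): code 0011 → (2.591,1.000)–(2.607,2.000)
cell (2,2): code 0001 → (2.607,2.000)–(2.000,2.613)
total: 8 segments, chained into 1 closed loop(s), length Σ = 6.496547

segments=8 loops=1 length=6.497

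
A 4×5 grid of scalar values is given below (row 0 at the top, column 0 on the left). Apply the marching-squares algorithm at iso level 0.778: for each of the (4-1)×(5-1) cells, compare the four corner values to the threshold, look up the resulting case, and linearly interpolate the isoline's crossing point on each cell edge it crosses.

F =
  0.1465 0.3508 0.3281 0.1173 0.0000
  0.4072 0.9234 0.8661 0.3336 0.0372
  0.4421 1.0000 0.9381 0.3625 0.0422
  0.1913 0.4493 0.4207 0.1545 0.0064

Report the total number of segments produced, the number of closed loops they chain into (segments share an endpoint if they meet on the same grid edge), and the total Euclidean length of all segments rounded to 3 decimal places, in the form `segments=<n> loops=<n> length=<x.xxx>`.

segments=8 loops=1 length=5.616

cell (0,0): code 0100 → (0.746,1.000)–(1.000,0.718)
cell (0,1): code 1100 → (0.836,2.000)–(0.746,1.000)
cell (0,2): code 1000 → (1.000,2.165)–(0.836,2.000)
cell (1,0): code 0110 → (1.000,0.718)–(2.000,0.602)
cell (1,2): code 1001 → (2.000,2.278)–(1.000,2.165)
cell (2,0): code 0010 → (2.000,0.602)–(2.403,1.000)
cell (2,1): code 0011 → (2.403,1.000)–(2.309,2.000)
cell (2,2): code 0001 → (2.309,2.000)–(2.000,2.278)
total: 8 segments, chained into 1 closed loop(s), length Σ = 5.616024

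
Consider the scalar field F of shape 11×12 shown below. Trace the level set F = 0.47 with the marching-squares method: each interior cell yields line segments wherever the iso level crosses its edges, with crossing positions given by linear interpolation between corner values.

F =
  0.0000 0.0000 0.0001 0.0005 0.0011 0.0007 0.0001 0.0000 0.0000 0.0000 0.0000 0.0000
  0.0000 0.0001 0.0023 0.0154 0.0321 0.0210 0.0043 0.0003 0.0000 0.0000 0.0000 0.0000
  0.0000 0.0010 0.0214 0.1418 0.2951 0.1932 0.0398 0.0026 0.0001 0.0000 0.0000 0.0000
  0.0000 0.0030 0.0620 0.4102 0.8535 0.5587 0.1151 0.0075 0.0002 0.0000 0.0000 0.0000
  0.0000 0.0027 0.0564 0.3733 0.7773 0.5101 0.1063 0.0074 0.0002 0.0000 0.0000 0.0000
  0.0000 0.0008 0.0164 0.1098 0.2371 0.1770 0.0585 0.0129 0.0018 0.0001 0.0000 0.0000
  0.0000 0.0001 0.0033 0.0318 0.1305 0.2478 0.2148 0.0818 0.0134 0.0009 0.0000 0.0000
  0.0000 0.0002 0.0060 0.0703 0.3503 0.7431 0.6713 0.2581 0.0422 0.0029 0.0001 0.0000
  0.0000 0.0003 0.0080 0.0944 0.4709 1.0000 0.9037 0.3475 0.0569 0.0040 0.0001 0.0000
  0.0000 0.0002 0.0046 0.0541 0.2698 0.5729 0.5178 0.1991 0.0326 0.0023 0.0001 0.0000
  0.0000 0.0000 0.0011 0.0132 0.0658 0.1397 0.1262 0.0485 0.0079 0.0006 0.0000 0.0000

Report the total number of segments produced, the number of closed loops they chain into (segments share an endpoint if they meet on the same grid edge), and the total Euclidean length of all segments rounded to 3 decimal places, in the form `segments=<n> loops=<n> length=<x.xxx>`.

segments=20 loops=2 length=15.360

cell (2,3): code 0100 → (2.313,4.000)–(3.000,3.135)
cell (2,4): code 1100 → (2.757,5.000)–(2.313,4.000)
cell (2,5): code 1000 → (3.000,5.200)–(2.757,5.000)
cell (3,3): code 0110 → (3.000,3.135)–(4.000,3.239)
cell (3,5): code 1001 → (4.000,5.099)–(3.000,5.200)
cell (4,3): code 0010 → (4.000,3.239)–(4.569,4.000)
cell (4,4): code 0011 → (4.569,4.000)–(4.120,5.000)
cell (4,5): code 0001 → (4.120,5.000)–(4.000,5.099)
cell (6,4): code 0100 → (6.449,5.000)–(7.000,4.305)
cell (6,5): code 1100 → (6.559,6.000)–(6.449,5.000)
cell (6,6): code 1000 → (7.000,6.487)–(6.559,6.000)
cell (7,3): code 0100 → (7.993,4.000)–(8.000,3.998)
cell (7,4): code 1110 → (7.000,4.305)–(7.993,4.000)
cell (7,6): code 1001 → (8.000,6.780)–(7.000,6.487)
cell (8,3): code 0010 → (8.000,3.998)–(8.004,4.000)
cell (8,4): code 0111 → (8.004,4.000)–(9.000,4.661)
cell (8,6): code 1001 → (9.000,6.150)–(8.000,6.780)
cell (9,4): code 0010 → (9.000,4.661)–(9.238,5.000)
cell (9,5): code 0011 → (9.238,5.000)–(9.122,6.000)
cell (9,6): code 0001 → (9.122,6.000)–(9.000,6.150)
total: 20 segments, chained into 2 closed loop(s), length Σ = 15.360046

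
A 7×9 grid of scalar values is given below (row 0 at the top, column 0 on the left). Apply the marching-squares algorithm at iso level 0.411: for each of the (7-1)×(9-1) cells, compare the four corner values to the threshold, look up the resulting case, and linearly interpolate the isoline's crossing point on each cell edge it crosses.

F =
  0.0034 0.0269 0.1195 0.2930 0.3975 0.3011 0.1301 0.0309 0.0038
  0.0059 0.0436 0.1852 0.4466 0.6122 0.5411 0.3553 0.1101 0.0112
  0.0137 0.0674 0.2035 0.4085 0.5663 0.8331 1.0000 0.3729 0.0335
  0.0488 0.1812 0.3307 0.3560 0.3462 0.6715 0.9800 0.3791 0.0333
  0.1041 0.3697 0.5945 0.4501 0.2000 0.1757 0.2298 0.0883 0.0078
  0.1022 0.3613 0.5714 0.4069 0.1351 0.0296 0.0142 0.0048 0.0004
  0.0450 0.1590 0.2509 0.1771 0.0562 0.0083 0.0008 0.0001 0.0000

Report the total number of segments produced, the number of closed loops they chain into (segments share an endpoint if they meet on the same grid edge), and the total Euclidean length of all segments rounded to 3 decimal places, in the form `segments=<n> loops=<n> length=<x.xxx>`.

cell (0,2): code 0100 → (0.768,3.000)–(1.000,2.864)
cell (0,3): code 1100 → (0.063,4.000)–(0.768,3.000)
cell (0,4): code 1100 → (0.458,5.000)–(0.063,4.000)
cell (0,5): code 1000 → (1.000,5.700)–(0.458,5.000)
cell (1,2): code 0010 → (1.000,2.864)–(1.934,3.000)
cell (1,3): code 0111 → (1.934,3.000)–(2.000,3.016)
cell (1,5): code 1101 → (1.086,6.000)–(1.000,5.700)
cell (1,6): code 1000 → (2.000,6.939)–(1.086,6.000)
cell (2,3): code 0010 → (2.000,3.016)–(2.706,4.000)
cell (2,4): code 0111 → (2.706,4.000)–(3.000,4.199)
cell (2,6): code 1001 → (3.000,6.947)–(2.000,6.939)
cell (3,1): code 0100 → (3.304,2.000)–(4.000,1.184)
cell (3,2): code 1100 → (3.584,3.000)–(3.304,2.000)
cell (3,3): code 1000 → (4.000,3.156)–(3.584,3.000)
cell (3,4): code 0010 → (3.000,4.199)–(3.525,5.000)
cell (3,5): code 0011 → (3.525,5.000)–(3.758,6.000)
cell (3,6): code 0001 → (3.758,6.000)–(3.000,6.947)
cell (4,1): code 0110 → (4.000,1.184)–(5.000,1.237)
cell (4,2): code 1011 → (5.000,2.975)–(4.905,3.000)
cell (4,3): code 0001 → (4.905,3.000)–(4.000,3.156)
cell (5,1): code 0010 → (5.000,1.237)–(5.500,2.000)
cell (5,2): code 0001 → (5.500,2.000)–(5.000,2.975)
total: 22 segments, chained into 2 closed loop(s), length Σ = 18.433359

segments=22 loops=2 length=18.433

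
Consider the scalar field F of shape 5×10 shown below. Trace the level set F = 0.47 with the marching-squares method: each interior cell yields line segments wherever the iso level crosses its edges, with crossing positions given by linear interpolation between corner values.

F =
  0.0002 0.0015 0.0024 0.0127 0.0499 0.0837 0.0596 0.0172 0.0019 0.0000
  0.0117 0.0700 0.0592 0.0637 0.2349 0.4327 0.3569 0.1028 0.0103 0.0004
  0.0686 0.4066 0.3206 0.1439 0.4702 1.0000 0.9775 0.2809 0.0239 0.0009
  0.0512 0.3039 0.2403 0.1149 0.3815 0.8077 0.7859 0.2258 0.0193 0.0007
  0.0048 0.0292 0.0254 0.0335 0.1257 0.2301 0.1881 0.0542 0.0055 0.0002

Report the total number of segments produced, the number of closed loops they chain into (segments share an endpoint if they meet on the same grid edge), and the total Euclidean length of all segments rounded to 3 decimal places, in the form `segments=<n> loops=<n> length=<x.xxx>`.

cell (1,3): code 0100 → (1.999,4.000)–(2.000,3.999)
cell (1,4): code 1100 → (1.066,5.000)–(1.999,4.000)
cell (1,5): code 1100 → (1.182,6.000)–(1.066,5.000)
cell (1,6): code 1000 → (2.000,6.729)–(1.182,6.000)
cell (2,3): code 0010 → (2.000,3.999)–(2.002,4.000)
cell (2,4): code 0111 → (2.002,4.000)–(3.000,4.208)
cell (2,6): code 1001 → (3.000,6.564)–(2.000,6.729)
cell (3,4): code 0010 → (3.000,4.208)–(3.585,5.000)
cell (3,5): code 0011 → (3.585,5.000)–(3.528,6.000)
cell (3,6): code 0001 → (3.528,6.000)–(3.000,6.564)
total: 10 segments, chained into 1 closed loop(s), length Σ = 8.265032

segments=10 loops=1 length=8.265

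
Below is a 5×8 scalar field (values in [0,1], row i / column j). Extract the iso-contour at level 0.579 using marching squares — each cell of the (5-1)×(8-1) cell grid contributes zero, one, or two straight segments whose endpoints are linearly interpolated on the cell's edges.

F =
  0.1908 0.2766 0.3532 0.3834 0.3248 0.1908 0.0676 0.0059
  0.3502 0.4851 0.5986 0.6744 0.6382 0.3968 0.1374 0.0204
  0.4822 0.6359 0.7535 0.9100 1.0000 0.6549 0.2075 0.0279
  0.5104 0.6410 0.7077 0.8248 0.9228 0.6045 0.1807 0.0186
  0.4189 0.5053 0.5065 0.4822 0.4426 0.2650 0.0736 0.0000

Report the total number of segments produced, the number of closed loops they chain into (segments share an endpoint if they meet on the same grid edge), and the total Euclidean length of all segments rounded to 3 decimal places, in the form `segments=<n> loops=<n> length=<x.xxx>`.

cell (0,1): code 0100 → (0.920,2.000)–(1.000,1.827)
cell (0,2): code 1100 → (0.672,3.000)–(0.920,2.000)
cell (0,3): code 1100 → (0.811,4.000)–(0.672,3.000)
cell (0,4): code 1000 → (1.000,4.245)–(0.811,4.000)
cell (1,0): code 0100 → (1.623,1.000)–(2.000,0.630)
cell (1,1): code 1110 → (1.000,1.827)–(1.623,1.000)
cell (1,4): code 1101 → (1.706,5.000)–(1.000,4.245)
cell (1,5): code 1000 → (2.000,5.170)–(1.706,5.000)
cell (2,0): code 0110 → (2.000,0.630)–(3.000,0.525)
cell (2,5): code 1001 → (3.000,5.060)–(2.000,5.170)
cell (3,0): code 0010 → (3.000,0.525)–(3.457,1.000)
cell (3,1): code 0011 → (3.457,1.000)–(3.640,2.000)
cell (3,2): code 0011 → (3.640,2.000)–(3.717,3.000)
cell (3,3): code 0011 → (3.717,3.000)–(3.716,4.000)
cell (3,4): code 0011 → (3.716,4.000)–(3.075,5.000)
cell (3,5): code 0001 → (3.075,5.000)–(3.000,5.060)
total: 16 segments, chained into 1 closed loop(s), length Σ = 12.450554

segments=16 loops=1 length=12.451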